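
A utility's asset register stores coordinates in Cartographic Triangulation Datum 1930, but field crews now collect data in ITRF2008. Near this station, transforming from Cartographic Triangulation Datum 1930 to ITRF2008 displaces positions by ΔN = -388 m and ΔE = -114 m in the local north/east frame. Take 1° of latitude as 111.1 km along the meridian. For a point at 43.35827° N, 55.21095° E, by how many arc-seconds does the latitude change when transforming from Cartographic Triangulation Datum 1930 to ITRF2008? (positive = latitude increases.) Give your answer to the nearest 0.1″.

1° of latitude = 111.1 km, so Δφ = -388.0 / 111100 = -0.0034923° = -12.572″.

Δφ = -12.6″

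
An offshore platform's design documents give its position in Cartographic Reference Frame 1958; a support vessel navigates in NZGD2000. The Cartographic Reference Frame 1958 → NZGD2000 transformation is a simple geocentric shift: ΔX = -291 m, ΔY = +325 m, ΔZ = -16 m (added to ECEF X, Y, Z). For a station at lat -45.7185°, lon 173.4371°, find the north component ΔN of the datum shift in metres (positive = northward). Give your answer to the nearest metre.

At φ = -45.7185°, λ = 173.4371°: sin φ = -0.715918, cos φ = 0.698184, sin λ = 0.114294, cos λ = -0.993447.
ΔN = −sin φ cos λ·ΔX − sin φ sin λ·ΔY + cos φ·ΔZ = −(-0.715918)(-0.993447)(-291) − (-0.715918)(0.114294)(325) + (0.698184)(-16) = 222.39 m.

ΔN = 222 m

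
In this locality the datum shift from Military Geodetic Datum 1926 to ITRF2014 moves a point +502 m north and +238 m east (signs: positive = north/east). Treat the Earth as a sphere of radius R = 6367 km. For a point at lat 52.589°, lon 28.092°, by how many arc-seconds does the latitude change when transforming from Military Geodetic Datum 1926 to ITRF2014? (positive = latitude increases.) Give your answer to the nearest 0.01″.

On a sphere of radius R, 1 rad of latitude = R, so Δφ = ΔN / R = 502.0 / 6367000 = 7.8844e-05 rad = 16.263″.

Δφ = 16.26″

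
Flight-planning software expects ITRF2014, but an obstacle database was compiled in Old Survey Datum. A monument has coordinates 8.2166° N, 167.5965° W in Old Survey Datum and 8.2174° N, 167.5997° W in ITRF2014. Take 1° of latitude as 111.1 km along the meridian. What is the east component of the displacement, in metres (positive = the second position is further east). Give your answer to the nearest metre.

Δφ = 8.2174° − 8.2166° = +0.0008°; Δλ = -167.5997° − -167.5965° = -0.0032°.
ΔN = Δφ × 111100 = 88.9 m; ΔE = Δλ × 111100 × cos(8.2166°) = -0.0032 × 111100 × 0.989735 = -351.9 m.

ΔE = -352 m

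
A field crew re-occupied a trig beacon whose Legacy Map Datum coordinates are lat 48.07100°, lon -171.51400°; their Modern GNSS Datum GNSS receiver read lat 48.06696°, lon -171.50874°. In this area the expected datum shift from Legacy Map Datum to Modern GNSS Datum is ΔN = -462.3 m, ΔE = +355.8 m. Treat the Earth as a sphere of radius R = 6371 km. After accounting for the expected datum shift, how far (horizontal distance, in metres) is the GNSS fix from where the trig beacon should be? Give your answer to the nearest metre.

37 m

Observed coordinate differences: Δφ = -0.00404°, Δλ = +0.00526°.
Converting to metres (1° lat = 111195 m, cos φ = 0.668209): observed ΔN = -449.2 m, observed ΔE = 390.8 m.
Subtracting the expected shift leaves a residual of -449.2 − (-462.3) = 13.1 m north and 390.8 − (355.8) = 35.0 m east.
Residual distance = √(13.1² + 35.0²) = 37.4 m.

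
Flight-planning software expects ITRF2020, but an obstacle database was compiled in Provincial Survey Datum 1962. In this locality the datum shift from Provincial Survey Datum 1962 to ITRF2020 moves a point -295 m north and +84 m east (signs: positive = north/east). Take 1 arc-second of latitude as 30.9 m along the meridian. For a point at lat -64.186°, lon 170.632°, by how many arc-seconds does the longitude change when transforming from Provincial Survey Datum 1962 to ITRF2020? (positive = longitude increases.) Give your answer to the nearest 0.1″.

Δλ = 6.2″

At latitude -64.186°, cos φ = 0.435451.
1″ of longitude at this latitude = 30.90 × cos φ = 13.4554 m, so Δλ = 84.0 / 13.4554 = 6.243″.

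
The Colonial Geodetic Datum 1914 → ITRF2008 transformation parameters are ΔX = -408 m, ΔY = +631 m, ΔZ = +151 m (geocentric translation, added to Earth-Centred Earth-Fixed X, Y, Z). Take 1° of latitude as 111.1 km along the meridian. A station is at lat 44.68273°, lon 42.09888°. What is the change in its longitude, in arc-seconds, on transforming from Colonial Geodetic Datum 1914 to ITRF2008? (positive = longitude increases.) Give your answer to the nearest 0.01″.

sin φ = 0.703180, cos φ = 0.711011, sin λ = 0.670412, cos λ = 0.741989.
East component: ΔE = −sin λ·ΔX + cos λ·ΔY = −(0.670412)(-408) + (0.741989)(631) = 741.72 m.
1° of latitude spans 111100 m; at latitude φ, 1° of longitude spans that × cos φ = 78993.4 m, so Δλ = 741.72 / 78993.4 × 3600 = 33.803″.

Δλ = 33.80″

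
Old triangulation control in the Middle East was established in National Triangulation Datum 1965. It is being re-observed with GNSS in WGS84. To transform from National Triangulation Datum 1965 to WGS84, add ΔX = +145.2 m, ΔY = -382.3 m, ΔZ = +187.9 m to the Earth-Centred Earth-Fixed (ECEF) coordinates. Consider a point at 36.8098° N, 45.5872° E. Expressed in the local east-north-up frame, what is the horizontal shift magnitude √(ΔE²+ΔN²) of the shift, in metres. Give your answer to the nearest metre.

At φ = 36.8098°, λ = 45.5872°: sin φ = 0.599161, cos φ = 0.800629, sin λ = 0.714316, cos λ = 0.699823.
ΔE = −sin λ·ΔX + cos λ·ΔY = −(0.714316)·(145.2) + (0.699823)·(-382.3) = -371.26 m.
ΔN = −sin φ cos λ·ΔX − sin φ sin λ·ΔY + cos φ·ΔZ = −(0.599161)(0.699823)(145.2) − (0.599161)(0.714316)(-382.3) + (0.800629)(187.9) = 253.18 m.
Horizontal magnitude = √(ΔE² + ΔN²) = √((-371.26)² + 253.18²) = 449.37 m.

449 m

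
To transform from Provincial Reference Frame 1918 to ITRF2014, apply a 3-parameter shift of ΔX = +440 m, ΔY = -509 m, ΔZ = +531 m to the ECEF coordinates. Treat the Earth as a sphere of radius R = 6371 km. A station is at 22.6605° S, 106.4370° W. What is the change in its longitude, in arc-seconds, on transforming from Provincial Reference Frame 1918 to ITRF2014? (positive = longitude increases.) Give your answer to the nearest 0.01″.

Δλ = 19.86″

sin φ = -0.385270, cos φ = 0.922804, sin λ = -0.959131, cos λ = -0.282961.
East component: ΔE = −sin λ·ΔX + cos λ·ΔY = −(-0.959131)(440) + (-0.282961)(-509) = 566.04 m.
1° of latitude spans πR/180 = 111195 m; at latitude φ, 1° of longitude spans that × cos φ = 102611.1 m, so Δλ = 566.04 / 102611.1 × 3600 = 19.859″.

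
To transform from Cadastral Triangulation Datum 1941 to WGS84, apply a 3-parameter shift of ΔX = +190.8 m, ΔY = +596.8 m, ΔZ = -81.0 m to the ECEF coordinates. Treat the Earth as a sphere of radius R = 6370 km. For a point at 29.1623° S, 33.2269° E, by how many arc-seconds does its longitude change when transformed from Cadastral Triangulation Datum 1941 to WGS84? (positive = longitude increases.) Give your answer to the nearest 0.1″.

Δλ = 14.6″

sin φ = -0.487285, cos φ = 0.873243, sin λ = 0.547956, cos λ = 0.836507.
East component: ΔE = −sin λ·ΔX + cos λ·ΔY = −(0.547956)(190.8) + (0.836507)(596.8) = 394.68 m.
1° of latitude spans πR/180 = 111177 m; at latitude φ, 1° of longitude spans that × cos φ = 97084.9 m, so Δλ = 394.68 / 97084.9 × 3600 = 14.635″.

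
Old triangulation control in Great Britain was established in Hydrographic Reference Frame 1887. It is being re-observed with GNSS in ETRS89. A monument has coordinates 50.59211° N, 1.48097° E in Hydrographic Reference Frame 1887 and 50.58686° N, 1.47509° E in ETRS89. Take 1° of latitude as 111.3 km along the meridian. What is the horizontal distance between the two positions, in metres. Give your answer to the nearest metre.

Δφ = 50.58686° − 50.59211° = -0.00525°; Δλ = 1.47509° − 1.48097° = -0.00588°.
ΔN = Δφ × 111300 = -584.3 m; ΔE = Δλ × 111300 × cos(50.59211°) = -0.00588 × 111300 × 0.634837 = -415.5 m.
Distance = √(ΔE² + ΔN²) = √((-415.5)² + (-584.3)²) = 717.0 m.

717 m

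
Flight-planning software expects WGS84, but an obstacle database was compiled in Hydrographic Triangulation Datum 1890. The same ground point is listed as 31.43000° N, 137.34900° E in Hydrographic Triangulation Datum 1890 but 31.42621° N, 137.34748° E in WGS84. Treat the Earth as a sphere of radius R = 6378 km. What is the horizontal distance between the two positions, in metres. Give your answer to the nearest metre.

446 m

Δφ = 31.42621° − 31.43000° = -0.00379°; Δλ = 137.34748° − 137.34900° = -0.00152°.
1° along a meridian = πR/180 = 111317 m.
ΔN = Δφ × 111317 = -421.9 m; ΔE = Δλ × 111317 × cos(31.43000°) = -0.00152 × 111317 × 0.853278 = -144.4 m.
Distance = √(ΔE² + ΔN²) = √((-144.4)² + (-421.9)²) = 445.9 m.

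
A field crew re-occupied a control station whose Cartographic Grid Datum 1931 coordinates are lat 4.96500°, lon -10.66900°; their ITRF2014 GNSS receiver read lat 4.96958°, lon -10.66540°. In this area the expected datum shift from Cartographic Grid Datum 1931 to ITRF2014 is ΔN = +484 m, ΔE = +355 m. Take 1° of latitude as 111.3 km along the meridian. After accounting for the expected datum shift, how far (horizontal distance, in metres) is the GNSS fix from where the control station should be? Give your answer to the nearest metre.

Observed coordinate differences: Δφ = +0.00458°, Δλ = +0.00360°.
Converting to metres (1° lat = 111300 m, cos φ = 0.996248): observed ΔN = 509.8 m, observed ΔE = 399.2 m.
Subtracting the expected shift leaves a residual of 509.8 − (484) = 25.8 m north and 399.2 − (355) = 44.2 m east.
Residual distance = √(25.8² + 44.2²) = 51.1 m.

51 m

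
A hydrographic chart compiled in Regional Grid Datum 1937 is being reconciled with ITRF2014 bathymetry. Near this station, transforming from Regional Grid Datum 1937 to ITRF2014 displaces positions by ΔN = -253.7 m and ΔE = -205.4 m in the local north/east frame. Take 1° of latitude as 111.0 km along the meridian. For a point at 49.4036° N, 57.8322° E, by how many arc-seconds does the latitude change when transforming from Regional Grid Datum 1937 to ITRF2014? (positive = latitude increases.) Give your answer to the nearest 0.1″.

1° of latitude = 111.0 km, so Δφ = -253.7 / 111000 = -0.0022856° = -8.228″.

Δφ = -8.2″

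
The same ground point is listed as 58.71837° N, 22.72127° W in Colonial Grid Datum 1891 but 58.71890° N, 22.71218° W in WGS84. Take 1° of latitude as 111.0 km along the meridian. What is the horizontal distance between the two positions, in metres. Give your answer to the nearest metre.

527 m

Δφ = 58.71890° − 58.71837° = +0.00053°; Δλ = -22.71218° − -22.72127° = +0.00909°.
ΔN = Δφ × 111000 = 58.8 m; ΔE = Δλ × 111000 × cos(58.71837°) = +0.00909 × 111000 × 0.519245 = 523.9 m.
Distance = √(ΔE² + ΔN²) = √(523.9² + 58.8²) = 527.2 m.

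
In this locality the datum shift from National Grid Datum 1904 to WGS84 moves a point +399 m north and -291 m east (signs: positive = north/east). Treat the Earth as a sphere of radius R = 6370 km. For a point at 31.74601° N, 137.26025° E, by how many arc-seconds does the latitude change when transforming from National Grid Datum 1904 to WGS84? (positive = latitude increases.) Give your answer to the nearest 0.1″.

On a sphere of radius R, 1 rad of latitude = R, so Δφ = ΔN / R = 399.0 / 6370000 = 6.2637e-05 rad = 12.920″.

Δφ = 12.9″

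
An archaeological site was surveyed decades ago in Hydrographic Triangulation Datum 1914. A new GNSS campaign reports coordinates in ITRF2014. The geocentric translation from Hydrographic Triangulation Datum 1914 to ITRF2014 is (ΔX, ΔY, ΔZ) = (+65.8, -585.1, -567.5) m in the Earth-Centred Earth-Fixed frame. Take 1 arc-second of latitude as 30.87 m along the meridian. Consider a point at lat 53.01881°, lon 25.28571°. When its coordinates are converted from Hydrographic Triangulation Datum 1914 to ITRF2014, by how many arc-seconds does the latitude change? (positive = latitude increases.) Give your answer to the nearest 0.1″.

sin φ = 0.798833, cos φ = 0.601553, sin λ = 0.427132, cos λ = 0.904189.
North component: ΔN = −sin φ cos λ·ΔX − sin φ sin λ·ΔY + cos φ·ΔZ = −(0.798833)(0.904189)(65.8) − (0.798833)(0.427132)(-585.1) + (0.601553)(-567.5) = -189.27 m.
1° of latitude spans 3600 × 30.87 = 111132 m, so Δφ = -189.27 / 111132 × 3600 = -6.131″.

Δφ = -6.1″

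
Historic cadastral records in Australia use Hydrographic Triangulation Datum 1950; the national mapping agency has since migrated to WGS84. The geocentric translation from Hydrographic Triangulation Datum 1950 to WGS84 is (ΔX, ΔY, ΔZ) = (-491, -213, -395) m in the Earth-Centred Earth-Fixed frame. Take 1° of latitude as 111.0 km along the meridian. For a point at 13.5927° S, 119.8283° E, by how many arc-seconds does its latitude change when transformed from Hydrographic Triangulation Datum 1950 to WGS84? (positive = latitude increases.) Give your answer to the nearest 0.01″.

sin φ = -0.235018, cos φ = 0.971991, sin λ = 0.867520, cos λ = -0.497403.
North component: ΔN = −sin φ cos λ·ΔX − sin φ sin λ·ΔY + cos φ·ΔZ = −(-0.235018)(-0.497403)(-491) − (-0.235018)(0.867520)(-213) + (0.971991)(-395) = -369.97 m.
1° of latitude spans 111000 m, so Δφ = -369.97 / 111000 × 3600 = -11.999″.

Δφ = -12.00″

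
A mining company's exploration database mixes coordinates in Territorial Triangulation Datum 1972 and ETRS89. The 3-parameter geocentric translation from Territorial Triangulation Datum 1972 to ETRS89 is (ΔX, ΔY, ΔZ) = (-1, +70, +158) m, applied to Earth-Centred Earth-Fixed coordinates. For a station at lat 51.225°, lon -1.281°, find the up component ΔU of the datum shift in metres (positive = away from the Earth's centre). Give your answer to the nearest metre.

At φ = 51.225°, λ = -1.281°: sin φ = 0.779611, cos φ = 0.626264, sin λ = -0.022356, cos λ = 0.999750.
ΔU = cos φ cos λ·ΔX + cos φ sin λ·ΔY + sin φ·ΔZ = (0.626264)(0.999750)(-1) + (0.626264)(-0.022356)(70) + (0.779611)(158) = 121.57 m.

ΔU = 122 m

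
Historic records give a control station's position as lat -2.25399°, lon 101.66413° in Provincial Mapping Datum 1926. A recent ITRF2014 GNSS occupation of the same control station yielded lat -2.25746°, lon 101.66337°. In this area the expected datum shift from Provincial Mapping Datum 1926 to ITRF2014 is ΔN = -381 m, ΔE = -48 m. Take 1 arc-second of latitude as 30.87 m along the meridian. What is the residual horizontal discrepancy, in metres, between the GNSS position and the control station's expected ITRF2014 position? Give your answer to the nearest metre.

Observed coordinate differences: Δφ = -0.00347°, Δλ = -0.00076°.
Converting to metres (1° lat = 111132 m, cos φ = 0.999226): observed ΔN = -385.6 m, observed ΔE = -84.4 m.
Subtracting the expected shift leaves a residual of -385.6 − (-381) = -4.6 m north and -84.4 − (-48) = -36.4 m east.
Residual distance = √((-4.6)² + (-36.4)²) = 36.7 m.

37 m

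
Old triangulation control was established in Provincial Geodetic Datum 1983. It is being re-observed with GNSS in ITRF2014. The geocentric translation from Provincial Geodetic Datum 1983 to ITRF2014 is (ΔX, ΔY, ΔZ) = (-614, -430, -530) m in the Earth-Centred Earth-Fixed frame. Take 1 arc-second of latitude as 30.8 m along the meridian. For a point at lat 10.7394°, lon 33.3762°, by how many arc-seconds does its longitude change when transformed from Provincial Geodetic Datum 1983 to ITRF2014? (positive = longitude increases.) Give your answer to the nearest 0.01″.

sin φ = 0.186342, cos φ = 0.982485, sin λ = 0.550134, cos λ = 0.835076.
East component: ΔE = −sin λ·ΔX + cos λ·ΔY = −(0.550134)(-614) + (0.835076)(-430) = -21.30 m.
1° of latitude spans 3600 × 30.80 = 110880 m; at latitude φ, 1° of longitude spans that × cos φ = 108937.9 m, so Δλ = -21.30 / 108937.9 × 3600 = -0.704″.

Δλ = -0.70″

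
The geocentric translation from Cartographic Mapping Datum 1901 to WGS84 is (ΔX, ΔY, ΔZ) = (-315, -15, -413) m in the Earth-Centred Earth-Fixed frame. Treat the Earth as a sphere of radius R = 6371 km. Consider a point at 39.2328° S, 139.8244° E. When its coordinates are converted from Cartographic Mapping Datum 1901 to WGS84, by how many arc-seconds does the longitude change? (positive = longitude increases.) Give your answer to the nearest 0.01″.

sin φ = -0.632473, cos φ = 0.774583, sin λ = 0.645132, cos λ = -0.764071.
East component: ΔE = −sin λ·ΔX + cos λ·ΔY = −(0.645132)(-315) + (-0.764071)(-15) = 214.68 m.
1° of latitude spans πR/180 = 111195 m; at latitude φ, 1° of longitude spans that × cos φ = 86129.6 m, so Δλ = 214.68 / 86129.6 × 3600 = 8.973″.

Δλ = 8.97″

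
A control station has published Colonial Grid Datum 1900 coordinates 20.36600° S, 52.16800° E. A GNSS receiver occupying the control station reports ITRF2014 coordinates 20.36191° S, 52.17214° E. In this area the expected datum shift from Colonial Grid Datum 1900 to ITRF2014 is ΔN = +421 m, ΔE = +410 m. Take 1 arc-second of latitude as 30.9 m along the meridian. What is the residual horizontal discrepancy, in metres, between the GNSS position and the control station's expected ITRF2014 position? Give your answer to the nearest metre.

Observed coordinate differences: Δφ = +0.00409°, Δλ = +0.00414°.
Converting to metres (1° lat = 111240 m, cos φ = 0.937489): observed ΔN = 455.0 m, observed ΔE = 431.7 m.
Subtracting the expected shift leaves a residual of 455.0 − (421) = 34.0 m north and 431.7 − (410) = 21.7 m east.
Residual distance = √(34.0² + 21.7²) = 40.3 m.

40 m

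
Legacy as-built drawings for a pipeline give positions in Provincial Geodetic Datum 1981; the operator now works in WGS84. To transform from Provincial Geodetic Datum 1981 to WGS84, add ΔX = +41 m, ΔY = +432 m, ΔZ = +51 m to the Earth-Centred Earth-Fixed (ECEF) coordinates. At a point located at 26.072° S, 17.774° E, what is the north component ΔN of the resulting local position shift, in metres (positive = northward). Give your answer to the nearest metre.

The local north axis is (−sin φ cos λ, −sin φ sin λ, cos φ), giving ΔN = 17.159 + 57.959 + 45.810 = 120.93 m.

ΔN = 121 m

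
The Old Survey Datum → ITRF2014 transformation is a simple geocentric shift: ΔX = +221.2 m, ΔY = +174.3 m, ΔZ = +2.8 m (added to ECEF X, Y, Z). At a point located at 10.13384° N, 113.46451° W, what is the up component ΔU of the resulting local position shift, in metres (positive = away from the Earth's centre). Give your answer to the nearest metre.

The local up (radial) axis is (cos φ cos λ, cos φ sin λ, sin φ), giving ΔU = -86.704 − 157.392 + 0.493 = -243.60 m.

ΔU = -244 m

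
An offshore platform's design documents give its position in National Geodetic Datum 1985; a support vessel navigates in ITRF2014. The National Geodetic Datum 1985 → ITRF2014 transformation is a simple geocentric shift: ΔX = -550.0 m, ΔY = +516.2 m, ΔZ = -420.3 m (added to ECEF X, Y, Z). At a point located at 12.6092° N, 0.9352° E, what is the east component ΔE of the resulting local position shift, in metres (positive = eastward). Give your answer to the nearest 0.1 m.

ΔE = 525.1 m

The local east axis at (φ, λ) is (−sin λ, cos λ, 0), so ΔE = −sin(0.9352°)·(-550.0) + cos(0.9352°)·516.2 = 525.11 m.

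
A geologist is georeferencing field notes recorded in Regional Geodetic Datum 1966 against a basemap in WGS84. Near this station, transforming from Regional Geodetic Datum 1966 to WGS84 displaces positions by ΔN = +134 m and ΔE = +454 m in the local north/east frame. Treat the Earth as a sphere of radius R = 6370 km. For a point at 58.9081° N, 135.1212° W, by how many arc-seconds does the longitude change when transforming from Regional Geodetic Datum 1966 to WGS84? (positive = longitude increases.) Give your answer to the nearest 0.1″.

Δλ = 28.5″

At latitude 58.9081°, cos φ = 0.516412.
One radian of longitude at latitude φ spans R cos φ, so Δλ = ΔE / (R cos φ) = 454.0 / (6370000 × 0.516412) = 1.3801e-04 rad = 28.467″.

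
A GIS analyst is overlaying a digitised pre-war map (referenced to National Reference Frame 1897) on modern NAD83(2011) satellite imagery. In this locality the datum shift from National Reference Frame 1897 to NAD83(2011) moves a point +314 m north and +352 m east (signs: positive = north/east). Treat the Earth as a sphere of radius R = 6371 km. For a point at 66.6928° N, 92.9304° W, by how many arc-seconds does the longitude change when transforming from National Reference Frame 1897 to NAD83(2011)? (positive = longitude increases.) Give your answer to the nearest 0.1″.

Δλ = 28.8″

At latitude 66.6928°, cos φ = 0.395661.
One radian of longitude at latitude φ spans R cos φ, so Δλ = ΔE / (R cos φ) = 352.0 / (6371000 × 0.395661) = 1.3964e-04 rad = 28.803″.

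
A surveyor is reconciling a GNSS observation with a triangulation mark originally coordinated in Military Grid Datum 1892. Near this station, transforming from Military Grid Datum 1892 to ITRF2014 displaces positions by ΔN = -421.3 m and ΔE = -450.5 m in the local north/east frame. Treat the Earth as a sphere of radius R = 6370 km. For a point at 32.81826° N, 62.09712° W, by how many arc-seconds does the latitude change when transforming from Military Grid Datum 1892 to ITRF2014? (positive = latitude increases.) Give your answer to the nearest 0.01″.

On a sphere of radius R, 1 rad of latitude = R, so Δφ = ΔN / R = -421.3 / 6370000 = -6.6138e-05 rad = -13.642″.

Δφ = -13.64″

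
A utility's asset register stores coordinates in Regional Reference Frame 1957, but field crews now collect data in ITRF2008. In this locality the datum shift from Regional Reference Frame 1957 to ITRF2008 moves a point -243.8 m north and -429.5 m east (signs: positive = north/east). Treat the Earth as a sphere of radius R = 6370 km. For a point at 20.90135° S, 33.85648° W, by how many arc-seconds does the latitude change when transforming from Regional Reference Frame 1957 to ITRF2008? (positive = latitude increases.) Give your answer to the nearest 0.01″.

On a sphere of radius R, 1 rad of latitude = R, so Δφ = ΔN / R = -243.8 / 6370000 = -3.8273e-05 rad = -7.894″.

Δφ = -7.89″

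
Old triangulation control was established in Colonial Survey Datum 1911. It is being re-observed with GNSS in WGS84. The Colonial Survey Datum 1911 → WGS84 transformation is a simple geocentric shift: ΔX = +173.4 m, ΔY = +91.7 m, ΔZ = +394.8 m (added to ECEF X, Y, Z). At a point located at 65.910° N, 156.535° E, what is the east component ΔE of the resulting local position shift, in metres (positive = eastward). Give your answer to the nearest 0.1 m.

ΔE = -153.2 m

The local east axis at (φ, λ) is (−sin λ, cos λ, 0), so ΔE = −sin(156.535°)·173.4 + cos(156.535°)·91.7 = -153.16 m.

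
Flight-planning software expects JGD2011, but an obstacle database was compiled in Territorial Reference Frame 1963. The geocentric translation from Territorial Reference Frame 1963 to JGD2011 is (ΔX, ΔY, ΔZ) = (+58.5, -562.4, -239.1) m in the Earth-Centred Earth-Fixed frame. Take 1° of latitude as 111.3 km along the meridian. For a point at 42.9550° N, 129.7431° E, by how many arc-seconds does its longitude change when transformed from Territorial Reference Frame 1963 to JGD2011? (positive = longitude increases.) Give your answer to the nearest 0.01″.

Δλ = 13.90″

sin φ = 0.681424, cos φ = 0.731889, sin λ = 0.768919, cos λ = -0.639346.
East component: ΔE = −sin λ·ΔX + cos λ·ΔY = −(0.768919)(58.5) + (-0.639346)(-562.4) = 314.59 m.
1° of latitude spans 111300 m; at latitude φ, 1° of longitude spans that × cos φ = 81459.3 m, so Δλ = 314.59 / 81459.3 × 3600 = 13.903″.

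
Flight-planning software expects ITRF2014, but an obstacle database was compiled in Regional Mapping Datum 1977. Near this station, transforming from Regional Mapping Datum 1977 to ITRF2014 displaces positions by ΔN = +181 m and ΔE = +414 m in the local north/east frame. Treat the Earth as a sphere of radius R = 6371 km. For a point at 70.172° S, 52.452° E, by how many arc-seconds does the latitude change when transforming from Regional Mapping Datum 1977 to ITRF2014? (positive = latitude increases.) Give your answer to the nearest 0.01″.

Δφ = 5.86″

On a sphere of radius R, 1 rad of latitude = R, so Δφ = ΔN / R = 181.0 / 6371000 = 2.8410e-05 rad = 5.860″.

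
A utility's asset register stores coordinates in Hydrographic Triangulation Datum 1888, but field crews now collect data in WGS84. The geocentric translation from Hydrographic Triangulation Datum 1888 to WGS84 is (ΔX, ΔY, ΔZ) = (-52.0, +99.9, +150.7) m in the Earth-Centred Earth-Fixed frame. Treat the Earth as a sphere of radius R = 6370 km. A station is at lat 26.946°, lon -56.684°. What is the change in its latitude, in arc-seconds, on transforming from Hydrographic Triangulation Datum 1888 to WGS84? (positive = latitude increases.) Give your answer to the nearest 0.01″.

sin φ = 0.453151, cos φ = 0.891434, sin λ = -0.835654, cos λ = 0.549256.
North component: ΔN = −sin φ cos λ·ΔX − sin φ sin λ·ΔY + cos φ·ΔZ = −(0.453151)(0.549256)(-52.0) − (0.453151)(-0.835654)(99.9) + (0.891434)(150.7) = 185.11 m.
1° of latitude spans πR/180 = 111177 m, so Δφ = 185.11 / 111177 × 3600 = 5.994″.

Δφ = 5.99″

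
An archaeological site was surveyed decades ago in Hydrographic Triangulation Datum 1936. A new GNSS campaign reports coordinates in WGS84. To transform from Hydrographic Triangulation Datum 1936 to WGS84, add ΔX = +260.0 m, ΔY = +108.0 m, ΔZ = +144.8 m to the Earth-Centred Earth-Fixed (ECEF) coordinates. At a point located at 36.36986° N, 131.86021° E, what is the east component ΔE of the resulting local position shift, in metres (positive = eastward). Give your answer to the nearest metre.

The local east axis at (φ, λ) is (−sin λ, cos λ, 0), so ΔE = −sin(131.86021°)·260.0 + cos(131.86021°)·108.0 = -265.71 m.

ΔE = -266 m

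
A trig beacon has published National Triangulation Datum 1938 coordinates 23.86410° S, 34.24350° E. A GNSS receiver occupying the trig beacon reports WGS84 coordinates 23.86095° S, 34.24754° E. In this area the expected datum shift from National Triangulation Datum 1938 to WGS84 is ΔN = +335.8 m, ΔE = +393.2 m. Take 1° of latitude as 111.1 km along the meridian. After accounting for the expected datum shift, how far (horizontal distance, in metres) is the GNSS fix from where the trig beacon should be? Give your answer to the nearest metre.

22 m

Observed coordinate differences: Δφ = +0.00315°, Δλ = +0.00404°.
Converting to metres (1° lat = 111100 m, cos φ = 0.914508): observed ΔN = 350.0 m, observed ΔE = 410.5 m.
Subtracting the expected shift leaves a residual of 350.0 − (335.8) = 14.2 m north and 410.5 − (393.2) = 17.3 m east.
Residual distance = √(14.2² + 17.3²) = 22.3 m.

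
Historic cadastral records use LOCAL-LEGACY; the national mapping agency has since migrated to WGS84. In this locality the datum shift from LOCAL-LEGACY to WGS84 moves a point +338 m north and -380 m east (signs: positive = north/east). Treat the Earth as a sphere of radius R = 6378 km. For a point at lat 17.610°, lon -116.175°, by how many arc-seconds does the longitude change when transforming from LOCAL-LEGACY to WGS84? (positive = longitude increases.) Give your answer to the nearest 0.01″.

Δλ = -12.89″

At latitude 17.610°, cos φ = 0.953138.
One radian of longitude at latitude φ spans R cos φ, so Δλ = ΔE / (R cos φ) = -380.0 / (6378000 × 0.953138) = -6.2509e-05 rad = -12.893″.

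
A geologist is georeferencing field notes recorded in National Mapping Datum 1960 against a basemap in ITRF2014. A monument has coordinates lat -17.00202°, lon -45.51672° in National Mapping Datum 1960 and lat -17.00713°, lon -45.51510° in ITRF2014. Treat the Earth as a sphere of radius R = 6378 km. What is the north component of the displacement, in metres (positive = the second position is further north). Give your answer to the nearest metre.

ΔN = -569 m

Δφ = -17.00713° − -17.00202° = -0.00511°; Δλ = -45.51510° − -45.51672° = +0.00162°.
1° along a meridian = πR/180 = 111317 m.
ΔN = Δφ × 111317 = -568.8 m; ΔE = Δλ × 111317 × cos(-17.00202°) = +0.00162 × 111317 × 0.956294 = 172.5 m.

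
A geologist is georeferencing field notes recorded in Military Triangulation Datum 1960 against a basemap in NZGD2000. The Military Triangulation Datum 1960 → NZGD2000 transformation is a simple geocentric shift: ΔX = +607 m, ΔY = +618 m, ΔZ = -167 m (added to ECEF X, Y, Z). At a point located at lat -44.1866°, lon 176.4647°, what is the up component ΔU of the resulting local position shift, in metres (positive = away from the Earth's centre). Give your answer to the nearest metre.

At φ = -44.1866°, λ = 176.4647°: sin φ = -0.696997, cos φ = 0.717074, sin λ = 0.061663, cos λ = -0.998097.
ΔU = cos φ cos λ·ΔX + cos φ sin λ·ΔY + sin φ·ΔZ = (0.717074)(-0.998097)(607) + (0.717074)(0.061663)(618) + (-0.696997)(-167) = -290.71 m.

ΔU = -291 m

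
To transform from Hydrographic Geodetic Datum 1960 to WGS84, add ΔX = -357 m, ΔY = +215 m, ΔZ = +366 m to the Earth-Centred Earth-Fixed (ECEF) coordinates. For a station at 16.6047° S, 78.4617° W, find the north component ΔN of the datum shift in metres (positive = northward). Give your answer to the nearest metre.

ΔN = 270 m

At φ = -16.6047°, λ = -78.4617°: sin φ = -0.285767, cos φ = 0.958299, sin λ = -0.979791, cos λ = 0.200023.
ΔN = −sin φ cos λ·ΔX − sin φ sin λ·ΔY + cos φ·ΔZ = −(-0.285767)(0.200023)(-357) − (-0.285767)(-0.979791)(215) + (0.958299)(366) = 270.13 m.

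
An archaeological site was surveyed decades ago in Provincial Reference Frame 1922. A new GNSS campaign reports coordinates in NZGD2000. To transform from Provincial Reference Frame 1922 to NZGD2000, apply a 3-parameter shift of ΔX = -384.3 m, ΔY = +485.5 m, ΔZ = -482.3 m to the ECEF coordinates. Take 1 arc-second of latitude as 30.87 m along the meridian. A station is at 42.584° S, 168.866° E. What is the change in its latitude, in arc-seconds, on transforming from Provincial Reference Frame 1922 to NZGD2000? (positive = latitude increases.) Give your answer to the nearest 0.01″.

Δφ = -1.18″

sin φ = -0.676670, cos φ = 0.736286, sin λ = 0.193104, cos λ = -0.981178.
North component: ΔN = −sin φ cos λ·ΔX − sin φ sin λ·ΔY + cos φ·ΔZ = −(-0.676670)(-0.981178)(-384.3) − (-0.676670)(0.193104)(485.5) + (0.736286)(-482.3) = -36.52 m.
1° of latitude spans 3600 × 30.87 = 111132 m, so Δφ = -36.52 / 111132 × 3600 = -1.183″.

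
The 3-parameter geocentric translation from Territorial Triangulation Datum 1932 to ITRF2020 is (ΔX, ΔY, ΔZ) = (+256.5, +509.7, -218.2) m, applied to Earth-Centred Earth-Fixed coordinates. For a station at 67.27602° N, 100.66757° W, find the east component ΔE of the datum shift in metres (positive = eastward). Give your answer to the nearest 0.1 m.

ΔE = 157.7 m

At φ = 67.27602°, λ = -100.66757°: sin φ = 0.922376, cos φ = 0.386292, sin λ = -0.982718, cos λ = -0.185110.
ΔE = −sin λ·ΔX + cos λ·ΔY = −(-0.982718)·(256.5) + (-0.185110)·(509.7) = 157.72 m.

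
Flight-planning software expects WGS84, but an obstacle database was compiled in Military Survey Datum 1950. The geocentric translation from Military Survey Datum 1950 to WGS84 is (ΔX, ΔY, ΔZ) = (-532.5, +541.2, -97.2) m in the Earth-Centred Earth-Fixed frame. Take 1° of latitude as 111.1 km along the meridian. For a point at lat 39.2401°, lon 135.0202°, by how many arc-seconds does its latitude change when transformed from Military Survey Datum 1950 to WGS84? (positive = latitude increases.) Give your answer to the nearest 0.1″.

sin φ = 0.632572, cos φ = 0.774502, sin λ = 0.706857, cos λ = -0.707356.
North component: ΔN = −sin φ cos λ·ΔX − sin φ sin λ·ΔY + cos φ·ΔZ = −(0.632572)(-0.707356)(-532.5) − (0.632572)(0.706857)(541.2) + (0.774502)(-97.2) = -555.54 m.
1° of latitude spans 111100 m, so Δφ = -555.54 / 111100 × 3600 = -18.001″.

Δφ = -18.0″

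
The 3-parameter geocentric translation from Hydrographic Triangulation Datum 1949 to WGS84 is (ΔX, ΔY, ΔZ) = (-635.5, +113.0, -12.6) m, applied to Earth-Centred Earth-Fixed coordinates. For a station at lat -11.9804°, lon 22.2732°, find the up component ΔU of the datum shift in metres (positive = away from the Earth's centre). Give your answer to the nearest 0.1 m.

The local up (radial) axis is (cos φ cos λ, cos φ sin λ, sin φ), giving ΔU = -575.274 + 41.897 + 2.615 = -530.76 m.

ΔU = -530.8 m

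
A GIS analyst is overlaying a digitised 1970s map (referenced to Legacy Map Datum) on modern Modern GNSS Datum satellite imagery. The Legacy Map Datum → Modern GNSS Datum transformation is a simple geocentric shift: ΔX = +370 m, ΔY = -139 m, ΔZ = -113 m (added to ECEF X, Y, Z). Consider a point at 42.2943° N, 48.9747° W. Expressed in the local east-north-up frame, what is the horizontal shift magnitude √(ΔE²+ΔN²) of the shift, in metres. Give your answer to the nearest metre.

369 m

At φ = 42.2943°, λ = -48.9747°: sin φ = 0.672939, cos φ = 0.739698, sin λ = -0.754420, cos λ = 0.656392.
ΔE = −sin λ·ΔX + cos λ·ΔY = −(-0.754420)·(370) + (0.656392)·(-139) = 187.90 m.
ΔN = −sin φ cos λ·ΔX − sin φ sin λ·ΔY + cos φ·ΔZ = −(0.672939)(0.656392)(370) − (0.672939)(-0.754420)(-139) + (0.739698)(-113) = -317.59 m.
Horizontal magnitude = √(ΔE² + ΔN²) = √(187.90² + (-317.59)²) = 369.01 m.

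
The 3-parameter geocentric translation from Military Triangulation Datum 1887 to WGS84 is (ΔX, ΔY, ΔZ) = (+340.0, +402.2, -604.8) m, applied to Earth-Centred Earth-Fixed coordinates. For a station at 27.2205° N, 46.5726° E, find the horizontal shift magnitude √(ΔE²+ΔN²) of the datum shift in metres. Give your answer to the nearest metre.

At φ = 27.2205°, λ = 46.5726°: sin φ = 0.457416, cos φ = 0.889253, sin λ = 0.726246, cos λ = 0.687435.
ΔE = −sin λ·ΔX + cos λ·ΔY = −(0.726246)·(340.0) + (0.687435)·(402.2) = 29.56 m.
ΔN = −sin φ cos λ·ΔX − sin φ sin λ·ΔY + cos φ·ΔZ = −(0.457416)(0.687435)(340.0) − (0.457416)(0.726246)(402.2) + (0.889253)(-604.8) = -778.34 m.
Horizontal magnitude = √(ΔE² + ΔN²) = √(29.56² + (-778.34)²) = 778.90 m.

779 m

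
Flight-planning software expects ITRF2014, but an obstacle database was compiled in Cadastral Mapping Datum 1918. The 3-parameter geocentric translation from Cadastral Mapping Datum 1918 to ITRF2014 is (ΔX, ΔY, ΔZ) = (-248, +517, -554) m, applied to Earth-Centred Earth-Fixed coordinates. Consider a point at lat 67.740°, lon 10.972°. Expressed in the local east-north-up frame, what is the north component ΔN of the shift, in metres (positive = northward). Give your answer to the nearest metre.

The local north axis is (−sin φ cos λ, −sin φ sin λ, cos φ), giving ΔN = 225.322 − 91.067 − 209.861 = -75.61 m.

ΔN = -76 m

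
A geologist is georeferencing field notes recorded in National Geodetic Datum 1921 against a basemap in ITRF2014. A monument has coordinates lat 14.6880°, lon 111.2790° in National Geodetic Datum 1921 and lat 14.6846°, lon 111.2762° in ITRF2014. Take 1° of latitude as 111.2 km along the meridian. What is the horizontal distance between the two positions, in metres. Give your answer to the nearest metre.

483 m

Δφ = 14.6846° − 14.6880° = -0.0034°; Δλ = 111.2762° − 111.2790° = -0.0028°.
ΔN = Δφ × 111200 = -378.1 m; ΔE = Δλ × 111200 × cos(14.6880°) = -0.0028 × 111200 × 0.967321 = -301.2 m.
Distance = √(ΔE² + ΔN²) = √((-301.2)² + (-378.1)²) = 483.4 m.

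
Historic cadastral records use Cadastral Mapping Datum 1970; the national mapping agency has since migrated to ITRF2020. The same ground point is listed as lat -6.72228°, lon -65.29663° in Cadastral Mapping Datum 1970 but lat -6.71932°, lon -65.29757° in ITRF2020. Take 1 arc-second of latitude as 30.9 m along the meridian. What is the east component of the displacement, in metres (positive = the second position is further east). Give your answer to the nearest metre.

ΔE = -104 m

Δφ = -6.71932° − -6.72228° = +0.00296°; Δλ = -65.29757° − -65.29663° = -0.00094°.
1° of latitude = 3600 × 30.90 = 111240 m.
ΔN = Δφ × 111240 = 329.3 m; ΔE = Δλ × 111240 × cos(-6.72228°) = -0.00094 × 111240 × 0.993125 = -103.8 m.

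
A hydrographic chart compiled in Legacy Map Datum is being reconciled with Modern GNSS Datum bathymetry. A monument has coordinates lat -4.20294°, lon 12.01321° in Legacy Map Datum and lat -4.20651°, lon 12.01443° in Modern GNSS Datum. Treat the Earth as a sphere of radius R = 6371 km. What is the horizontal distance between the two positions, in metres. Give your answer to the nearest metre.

419 m

Δφ = -4.20651° − -4.20294° = -0.00357°; Δλ = 12.01443° − 12.01321° = +0.00122°.
1° along a meridian = πR/180 = 111195 m.
ΔN = Δφ × 111195 = -397.0 m; ΔE = Δλ × 111195 × cos(-4.20294°) = +0.00122 × 111195 × 0.997311 = 135.3 m.
Distance = √(ΔE² + ΔN²) = √(135.3² + (-397.0)²) = 419.4 m.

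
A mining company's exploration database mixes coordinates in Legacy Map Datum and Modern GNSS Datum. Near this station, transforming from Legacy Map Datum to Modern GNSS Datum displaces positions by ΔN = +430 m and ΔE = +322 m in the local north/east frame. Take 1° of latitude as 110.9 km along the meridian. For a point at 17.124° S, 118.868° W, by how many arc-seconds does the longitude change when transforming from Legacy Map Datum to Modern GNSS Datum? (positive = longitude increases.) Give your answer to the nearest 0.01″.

At latitude -17.124°, cos φ = 0.955670.
1° of longitude at this latitude = 110.9 × cos φ = 105.98 km, so Δλ = 322.0 / 105983.8 = 0.0030382° = 10.938″.

Δλ = 10.94″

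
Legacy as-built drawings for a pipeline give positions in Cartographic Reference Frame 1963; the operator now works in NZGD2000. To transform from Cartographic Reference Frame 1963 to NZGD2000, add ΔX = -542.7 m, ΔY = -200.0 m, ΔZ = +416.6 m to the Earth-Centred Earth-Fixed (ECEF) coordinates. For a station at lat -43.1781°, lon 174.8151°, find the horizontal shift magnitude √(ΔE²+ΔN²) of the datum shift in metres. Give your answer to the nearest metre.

At φ = -43.1781°, λ = 174.8151°: sin φ = -0.684268, cos φ = 0.729230, sin λ = 0.090370, cos λ = -0.995908.
ΔE = −sin λ·ΔX + cos λ·ΔY = −(0.090370)·(-542.7) + (-0.995908)·(-200.0) = 248.23 m.
ΔN = −sin φ cos λ·ΔX − sin φ sin λ·ΔY + cos φ·ΔZ = −(-0.684268)(-0.995908)(-542.7) − (-0.684268)(0.090370)(-200.0) + (0.729230)(416.6) = 661.26 m.
Horizontal magnitude = √(ΔE² + ΔN²) = √(248.23² + 661.26²) = 706.32 m.

706 m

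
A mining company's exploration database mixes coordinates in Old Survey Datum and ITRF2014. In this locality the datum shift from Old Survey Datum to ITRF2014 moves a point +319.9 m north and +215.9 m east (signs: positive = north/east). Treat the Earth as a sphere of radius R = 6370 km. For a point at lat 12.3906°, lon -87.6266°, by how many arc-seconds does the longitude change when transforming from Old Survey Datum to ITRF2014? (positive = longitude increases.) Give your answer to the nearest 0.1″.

Δλ = 7.2″

At latitude 12.3906°, cos φ = 0.976707.
One radian of longitude at latitude φ spans R cos φ, so Δλ = ΔE / (R cos φ) = 215.9 / (6370000 × 0.976707) = 3.4702e-05 rad = 7.158″.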